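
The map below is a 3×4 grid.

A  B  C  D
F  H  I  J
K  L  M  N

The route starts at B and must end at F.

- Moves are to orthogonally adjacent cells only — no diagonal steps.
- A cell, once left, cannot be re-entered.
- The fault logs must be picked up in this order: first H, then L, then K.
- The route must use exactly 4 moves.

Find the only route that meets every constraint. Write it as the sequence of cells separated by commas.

The waypoints must appear in the order H, L, K, with no cell reused.
Route from B: down 2 to L, left 1 to K, up 1 to F — 4 moves in all.
Check: order respected (H at step 1, L at step 2, K at step 3); 4 moves as required.

B, H, L, K, F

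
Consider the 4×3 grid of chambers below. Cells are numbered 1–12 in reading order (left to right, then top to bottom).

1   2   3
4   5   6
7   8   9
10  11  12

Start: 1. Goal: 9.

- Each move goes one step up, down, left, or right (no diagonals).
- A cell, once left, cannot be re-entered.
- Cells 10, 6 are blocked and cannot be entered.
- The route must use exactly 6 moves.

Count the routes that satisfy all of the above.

Need simple routes of exactly 6 moves from 1 to 9 (Manhattan distance 4, so 1 moves are spent on a detour and 1 undoing it).
Enumerating: 1 4 7 8 11 12 9 | 1 4 5 8 11 12 9 | 1 2 5 8 11 12 9 | 1 2 5 4 7 8 9.
That gives 4 routes.

4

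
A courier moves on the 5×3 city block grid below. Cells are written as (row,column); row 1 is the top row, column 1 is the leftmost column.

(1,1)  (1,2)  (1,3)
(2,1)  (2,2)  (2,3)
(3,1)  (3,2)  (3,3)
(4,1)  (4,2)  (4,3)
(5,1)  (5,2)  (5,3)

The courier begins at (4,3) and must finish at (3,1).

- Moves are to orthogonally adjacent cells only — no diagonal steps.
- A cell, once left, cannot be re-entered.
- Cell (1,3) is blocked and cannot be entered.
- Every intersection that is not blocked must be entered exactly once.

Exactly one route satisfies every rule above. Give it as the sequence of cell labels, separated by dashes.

Need to visit all 14 open cells exactly once, starting at (4,3) and ending at (3,1).
Cell (5,3) has only two open neighbours ((4,3) and (5,2)), so the path must pass straight through it: one of those is the cell it's entered from and the other is where it exits.
Route from (4,3): down to (5,3), 2× left (reaching (5,1)), up to (4,1), right to (4,2), up to (3,2), right to (3,3), up to (2,3), left to (2,2), up to (1,2), left to (1,1), 2× down (reaching (3,1)) — 13 moves in all.
Check: all 14 open cells covered.

(4,3) - (5,3) - (5,2) - (5,1) - (4,1) - (4,2) - (3,2) - (3,3) - (2,3) - (2,2) - (1,2) - (1,1) - (2,1) - (3,1)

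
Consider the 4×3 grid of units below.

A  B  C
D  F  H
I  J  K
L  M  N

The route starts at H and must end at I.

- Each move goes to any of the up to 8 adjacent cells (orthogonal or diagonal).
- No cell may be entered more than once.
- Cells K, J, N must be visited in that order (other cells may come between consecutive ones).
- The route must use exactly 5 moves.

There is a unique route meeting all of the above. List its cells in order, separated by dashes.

H - K - J - N - M - I

The waypoints must appear in the order K, J, N, with no cell reused.
Route from H: down to K, left to J, down-right to N, left to M, up-left to I — 5 moves in all.
Check: order respected (K at step 1, J at step 2, N at step 3); 5 moves as required.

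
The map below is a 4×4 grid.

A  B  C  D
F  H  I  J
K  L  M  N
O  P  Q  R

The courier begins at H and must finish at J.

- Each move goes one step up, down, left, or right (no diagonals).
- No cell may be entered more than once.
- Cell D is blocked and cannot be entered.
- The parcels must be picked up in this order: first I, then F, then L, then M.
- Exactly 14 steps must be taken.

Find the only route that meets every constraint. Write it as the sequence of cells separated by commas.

H, I, C, B, A, F, K, O, P, L, M, Q, R, N, J

The waypoints must appear in the order I, F, L, M, with no cell reused.
Route from H: right 1 to I, up 1 to C, left 2 to A, down 3 to O, right 1 to P, up 1 to L, right 1 to M, down 1 to Q, right 1 to R, up 2 to J — 14 moves in all.
Check: order respected (I at step 1, F at step 5, L at step 9, M at step 10); 14 moves as required.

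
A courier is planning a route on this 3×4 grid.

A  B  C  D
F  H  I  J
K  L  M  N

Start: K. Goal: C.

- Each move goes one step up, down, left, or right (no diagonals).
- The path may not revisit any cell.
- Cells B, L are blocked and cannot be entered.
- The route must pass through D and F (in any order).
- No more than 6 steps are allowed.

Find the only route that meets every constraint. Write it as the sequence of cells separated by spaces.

K F H I J D C

The budget equals the shortest possible length, so every move has to be on a shortest route through the required cells.
Route from K: up 1 to F, right 3 to J, up 1 to D, left 1 to C — 6 moves in all.
Check: all required cells visited; 6 ≤ 6 moves.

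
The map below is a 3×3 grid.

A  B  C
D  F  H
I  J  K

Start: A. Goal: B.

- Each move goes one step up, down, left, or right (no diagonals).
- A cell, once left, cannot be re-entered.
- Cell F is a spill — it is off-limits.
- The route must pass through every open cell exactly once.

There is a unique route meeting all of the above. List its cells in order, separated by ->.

Need to visit all 8 open cells exactly once, starting at A and ending at B.
Cell J has only two open neighbours (I and K), so the path must pass straight through it: one of those is the cell it's entered from and the other is where it exits.
Route from A: down 2 to I, right 2 to K, up 2 to C, left 1 to B — 7 moves in all.
Check: all 8 open cells covered.

A -> D -> I -> J -> K -> H -> C -> B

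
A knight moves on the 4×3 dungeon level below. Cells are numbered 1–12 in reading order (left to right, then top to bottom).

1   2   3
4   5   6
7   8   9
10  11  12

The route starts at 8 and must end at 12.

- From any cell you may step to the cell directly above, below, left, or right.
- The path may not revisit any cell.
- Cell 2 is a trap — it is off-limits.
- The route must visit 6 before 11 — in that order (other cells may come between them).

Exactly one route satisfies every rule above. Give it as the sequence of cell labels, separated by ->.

8 -> 9 -> 6 -> 5 -> 4 -> 7 -> 10 -> 11 -> 12

The waypoints must appear in the order 6, 11, with no cell reused.
Route from 8: right to 9, up to 6, 2× left (reaching 4), 2× down (reaching 10), 2× right (reaching 12) — 8 moves in all.
Check: order respected (6 at step 2, 11 at step 7).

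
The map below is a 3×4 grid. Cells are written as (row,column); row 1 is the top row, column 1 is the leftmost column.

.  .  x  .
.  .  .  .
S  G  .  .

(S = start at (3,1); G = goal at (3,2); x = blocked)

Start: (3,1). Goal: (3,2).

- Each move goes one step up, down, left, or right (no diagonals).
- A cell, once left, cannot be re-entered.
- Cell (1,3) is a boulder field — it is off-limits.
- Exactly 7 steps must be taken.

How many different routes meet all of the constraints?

Need simple routes of exactly 7 moves from (3,1) to (3,2) (Manhattan distance 1, so 3 moves are spent on a detour and 3 undoing it).
Enumerating: (3,1) (2,1) (1,1) (1,2) (2,2) (2,3) (3,3) (3,2) | (3,1) (2,1) (2,2) (2,3) (2,4) (3,4) (3,3) (3,2).
That gives 2 routes.

2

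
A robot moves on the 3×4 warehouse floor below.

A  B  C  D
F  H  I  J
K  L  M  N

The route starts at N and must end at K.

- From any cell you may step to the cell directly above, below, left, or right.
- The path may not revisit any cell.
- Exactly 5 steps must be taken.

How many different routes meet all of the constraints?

Need simple routes of exactly 5 moves from N to K (Manhattan distance 3, so 1 moves are spent on a detour and 1 undoing it).
Enumerating: N J I M L K | N J I H L K | N J I H F K | N M I H L K | N M I H F K | N M L H F K.
That gives 6 routes.

6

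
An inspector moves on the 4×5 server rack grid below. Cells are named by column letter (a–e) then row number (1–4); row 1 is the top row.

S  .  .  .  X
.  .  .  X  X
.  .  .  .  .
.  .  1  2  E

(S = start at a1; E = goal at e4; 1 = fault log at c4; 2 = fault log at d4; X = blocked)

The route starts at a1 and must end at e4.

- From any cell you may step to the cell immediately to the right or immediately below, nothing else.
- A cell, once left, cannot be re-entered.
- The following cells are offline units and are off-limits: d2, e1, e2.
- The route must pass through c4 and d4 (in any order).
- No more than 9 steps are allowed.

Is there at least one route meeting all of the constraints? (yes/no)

One route that works: a1 → a2 → a3 → a4 → b4 → c4 → d4 → e4.

yes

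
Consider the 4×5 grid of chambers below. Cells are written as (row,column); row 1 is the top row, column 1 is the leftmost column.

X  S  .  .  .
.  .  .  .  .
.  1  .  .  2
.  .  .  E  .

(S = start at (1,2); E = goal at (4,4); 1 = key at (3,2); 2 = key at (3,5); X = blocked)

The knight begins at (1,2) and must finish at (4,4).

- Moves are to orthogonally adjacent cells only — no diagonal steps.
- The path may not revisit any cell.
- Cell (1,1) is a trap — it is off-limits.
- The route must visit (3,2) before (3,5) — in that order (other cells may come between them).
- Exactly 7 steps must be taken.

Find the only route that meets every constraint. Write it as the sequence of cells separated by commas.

(1,2), (2,2), (3,2), (3,3), (3,4), (3,5), (4,5), (4,4)

The waypoints must appear in the order (3,2), (3,5), with no cell reused.
Route from (1,2): 2× down (reaching (3,2)), 3× right (reaching (3,5)), down to (4,5), left to (4,4) — 7 moves in all.
Check: order respected (1 at step 2, 2 at step 5); 7 moves as required.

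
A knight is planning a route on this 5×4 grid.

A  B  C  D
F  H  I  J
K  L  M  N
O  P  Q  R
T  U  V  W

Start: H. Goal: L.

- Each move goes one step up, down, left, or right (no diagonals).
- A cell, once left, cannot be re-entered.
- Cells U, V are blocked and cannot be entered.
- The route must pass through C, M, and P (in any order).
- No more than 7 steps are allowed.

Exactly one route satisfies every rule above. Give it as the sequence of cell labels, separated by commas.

The budget equals the shortest possible length, so every move has to be on a shortest route through the required cells.
Route from H: up 1 to B, right 1 to C, down 3 to Q, left 1 to P, up 1 to L — 7 moves in all.
Check: all required cells visited; 7 ≤ 7 moves.

H, B, C, I, M, Q, P, L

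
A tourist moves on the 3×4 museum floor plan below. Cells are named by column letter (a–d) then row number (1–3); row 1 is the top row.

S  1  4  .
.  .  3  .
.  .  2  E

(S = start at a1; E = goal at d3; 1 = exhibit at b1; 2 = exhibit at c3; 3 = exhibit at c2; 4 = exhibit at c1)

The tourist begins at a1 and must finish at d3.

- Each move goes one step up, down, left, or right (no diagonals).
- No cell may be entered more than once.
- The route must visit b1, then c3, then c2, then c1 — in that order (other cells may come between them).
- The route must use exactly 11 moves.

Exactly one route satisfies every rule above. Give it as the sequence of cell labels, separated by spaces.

a1 b1 b2 a2 a3 b3 c3 c2 c1 d1 d2 d3

The waypoints must appear in the order b1, c3, c2, c1, with no cell reused.
Route from a1: right to b1, down to b2, left to a2, down to a3, 2× right (reaching c3), 2× up (reaching c1), right to d1, 2× down (reaching d3) — 11 moves in all.
Check: order respected (1 at step 1, 2 at step 6, 3 at step 7, 4 at step 8); 11 moves as required.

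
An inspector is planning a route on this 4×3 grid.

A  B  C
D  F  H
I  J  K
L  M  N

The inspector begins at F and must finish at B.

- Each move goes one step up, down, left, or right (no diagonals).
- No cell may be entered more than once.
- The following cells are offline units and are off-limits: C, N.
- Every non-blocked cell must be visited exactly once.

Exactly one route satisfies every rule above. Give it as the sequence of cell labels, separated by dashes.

F - H - K - J - M - L - I - D - A - B

Need to visit all 10 open cells exactly once, starting at F and ending at B.
Cell M has only two open neighbours (J and L), so the path must pass straight through it: one of those is the cell it's entered from and the other is where it exits.
Route from F: right to H, down to K, left to J, down to M, left to L, 3× up (reaching A), right to B — 9 moves in all.
Check: all 10 open cells covered.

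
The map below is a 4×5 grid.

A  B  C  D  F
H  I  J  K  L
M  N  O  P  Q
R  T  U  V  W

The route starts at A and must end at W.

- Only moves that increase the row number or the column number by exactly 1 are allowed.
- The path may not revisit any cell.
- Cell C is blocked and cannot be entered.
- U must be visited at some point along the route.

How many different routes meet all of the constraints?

9

A right/down-only route from A to W makes exactly 3 down-moves and 4 right-moves in some order.
With no other constraints that would be C(7,3) = 35 routes.
Split at U and multiply the segment counts (each segment already excludes blocked cells): A→U: 9; U→W: 1; product = 9.
That gives 9 routes.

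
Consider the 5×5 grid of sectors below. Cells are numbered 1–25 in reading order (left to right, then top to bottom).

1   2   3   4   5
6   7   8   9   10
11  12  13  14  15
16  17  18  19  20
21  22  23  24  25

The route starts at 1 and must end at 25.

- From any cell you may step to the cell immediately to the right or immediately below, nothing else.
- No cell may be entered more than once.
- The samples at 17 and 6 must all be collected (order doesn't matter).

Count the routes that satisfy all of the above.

12

A right/down-only route from 1 to 25 makes exactly 4 down-moves and 4 right-moves in some order.
With no other constraints that would be C(8,4) = 70 routes.
A monotone route can only reach the required cells in the order 6, 17, so split there and multiply the segment counts: 1→6: 1; 6→17: 3; 17→25: 4; product = 12.
That gives 12 routes.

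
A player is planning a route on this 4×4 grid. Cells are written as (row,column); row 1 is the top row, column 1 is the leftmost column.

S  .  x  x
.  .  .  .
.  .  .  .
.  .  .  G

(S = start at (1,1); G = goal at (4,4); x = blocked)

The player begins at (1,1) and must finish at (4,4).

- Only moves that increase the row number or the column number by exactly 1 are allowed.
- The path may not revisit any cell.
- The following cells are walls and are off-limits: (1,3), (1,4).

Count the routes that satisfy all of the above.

16

A right/down-only route from (1,1) to (4,4) makes exactly 3 down-moves and 3 right-moves in some order.
With no other constraints that would be C(6,3) = 20 routes.
Subtract routes through each blocked cell (inclusion–exclusion for overlaps): − through (1,3): 4 − through (1,4): 1 + through (1,3)&(1,4): 1 → 16.
That gives 16 routes.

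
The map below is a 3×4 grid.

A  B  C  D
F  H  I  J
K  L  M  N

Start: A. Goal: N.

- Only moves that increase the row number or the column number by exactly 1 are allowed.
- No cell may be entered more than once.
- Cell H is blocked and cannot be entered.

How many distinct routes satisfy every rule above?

A right/down-only route from A to N makes exactly 2 down-moves and 3 right-moves in some order.
With no other constraints that would be C(5,2) = 10 routes.
Subtract routes through each blocked cell (inclusion–exclusion for overlaps): − through H: 6 → 4.
That gives 4 routes.

4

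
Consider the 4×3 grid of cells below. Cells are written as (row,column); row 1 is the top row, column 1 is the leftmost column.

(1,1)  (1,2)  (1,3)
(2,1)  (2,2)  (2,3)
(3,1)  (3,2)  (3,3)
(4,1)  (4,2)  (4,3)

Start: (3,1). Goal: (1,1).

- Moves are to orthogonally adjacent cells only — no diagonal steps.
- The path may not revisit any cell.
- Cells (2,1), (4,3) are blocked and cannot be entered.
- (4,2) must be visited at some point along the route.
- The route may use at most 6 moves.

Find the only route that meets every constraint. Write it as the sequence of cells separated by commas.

(3,1), (4,1), (4,2), (3,2), (2,2), (1,2), (1,1)

The budget equals the shortest possible length, so every move has to be on a shortest route through the required cells.
Route from (3,1): down 1 to (4,1), right 1 to (4,2), up 3 to (1,2), left 1 to (1,1) — 6 moves in all.
Check: all required cells visited; 6 ≤ 6 moves.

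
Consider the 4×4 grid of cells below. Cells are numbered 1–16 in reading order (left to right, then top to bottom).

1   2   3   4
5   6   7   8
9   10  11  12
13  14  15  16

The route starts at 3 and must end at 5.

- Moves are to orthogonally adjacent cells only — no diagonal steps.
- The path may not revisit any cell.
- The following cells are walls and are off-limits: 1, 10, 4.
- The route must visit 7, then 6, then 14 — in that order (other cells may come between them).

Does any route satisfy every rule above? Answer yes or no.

no

Ignoring the required order, 4 revisit-free routes from 3 to 5 pass through all of 7, 6, and 14; the waypoint orders that occur are 6 → 7 → 14 (4) — never 7 → 6 → 14.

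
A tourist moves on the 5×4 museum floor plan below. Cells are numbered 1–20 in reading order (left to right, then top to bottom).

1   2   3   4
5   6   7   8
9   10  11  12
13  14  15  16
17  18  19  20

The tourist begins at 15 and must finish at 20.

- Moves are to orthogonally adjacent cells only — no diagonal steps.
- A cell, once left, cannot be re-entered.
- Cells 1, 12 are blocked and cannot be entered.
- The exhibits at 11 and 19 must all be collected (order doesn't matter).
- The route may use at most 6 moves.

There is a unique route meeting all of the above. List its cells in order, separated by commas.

Any route must reach 11 and 19 and still end at 20 within 6 moves, so the order of the required stops is forced.
Route from 15: up 1 to 11, left 1 to 10, down 2 to 18, right 2 to 20 — 6 moves in all.
Check: all required cells visited; 6 ≤ 6 moves.

15, 11, 10, 14, 18, 19, 20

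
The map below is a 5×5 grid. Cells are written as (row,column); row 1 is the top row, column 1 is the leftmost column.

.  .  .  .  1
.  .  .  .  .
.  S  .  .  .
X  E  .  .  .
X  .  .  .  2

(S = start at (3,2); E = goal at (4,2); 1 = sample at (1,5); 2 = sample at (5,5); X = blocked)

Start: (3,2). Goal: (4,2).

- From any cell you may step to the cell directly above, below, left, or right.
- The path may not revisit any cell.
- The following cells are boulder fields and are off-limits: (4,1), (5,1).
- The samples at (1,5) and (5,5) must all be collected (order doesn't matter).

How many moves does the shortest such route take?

13

Any route passes through (1,5) and (5,5) in some order between (3,2) and (4,2). Summing Manhattan distances along each leg and taking the cheapest ordering ((3,2) → (1,5) → (5,5) → (4,2)) gives a lower bound of 5 + 4 + 4 = 13 moves.
A route of 13 moves achieves this: (3,2) → (2,2) → (1,2) → (1,3) → (1,4) → (1,5) → (2,5) → (3,5) → (4,5) → (5,5) → (5,4) → (4,4) → (4,3) → (4,2).
Since 13 matches the lower bound, it is optimal.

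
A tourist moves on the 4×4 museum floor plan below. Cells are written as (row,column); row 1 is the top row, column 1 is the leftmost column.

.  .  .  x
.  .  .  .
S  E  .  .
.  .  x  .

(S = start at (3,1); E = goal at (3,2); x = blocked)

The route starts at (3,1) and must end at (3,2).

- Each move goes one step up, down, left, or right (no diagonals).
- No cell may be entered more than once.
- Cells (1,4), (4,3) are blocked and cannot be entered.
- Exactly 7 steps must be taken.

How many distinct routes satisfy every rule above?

5

Need simple routes of exactly 7 moves from (3,1) to (3,2) (Manhattan distance 1, so 3 moves are spent on a detour and 3 undoing it).
Enumerating: (3,1) (2,1) (1,1) (1,2) (2,2) (2,3) (3,3) (3,2) | (3,1) (2,1) (1,1) (1,2) (1,3) (2,3) (3,3) (3,2) | (3,1) (2,1) (1,1) (1,2) (1,3) (2,3) (2,2) (3,2) | (3,1) (2,1) (2,2) (1,2) (1,3) (2,3) (3,3) (3,2) | (3,1) (2,1) (2,2) (2,3) (2,4) (3,4) (3,3) (3,2).
That gives 5 routes.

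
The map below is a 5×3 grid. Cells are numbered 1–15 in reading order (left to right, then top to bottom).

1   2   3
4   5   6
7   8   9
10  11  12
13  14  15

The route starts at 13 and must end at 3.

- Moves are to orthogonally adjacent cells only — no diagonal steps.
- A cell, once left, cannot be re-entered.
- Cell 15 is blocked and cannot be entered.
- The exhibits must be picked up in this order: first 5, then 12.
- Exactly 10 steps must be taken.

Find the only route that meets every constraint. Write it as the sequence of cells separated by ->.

13 -> 10 -> 7 -> 4 -> 5 -> 8 -> 11 -> 12 -> 9 -> 6 -> 3

The waypoints must appear in the order 5, 12, with no cell reused.
Route from 13: up 3 to 4, right 1 to 5, down 2 to 11, right 1 to 12, up 3 to 3 — 10 moves in all.
Check: order respected (5 at step 4, 12 at step 7); 10 moves as required.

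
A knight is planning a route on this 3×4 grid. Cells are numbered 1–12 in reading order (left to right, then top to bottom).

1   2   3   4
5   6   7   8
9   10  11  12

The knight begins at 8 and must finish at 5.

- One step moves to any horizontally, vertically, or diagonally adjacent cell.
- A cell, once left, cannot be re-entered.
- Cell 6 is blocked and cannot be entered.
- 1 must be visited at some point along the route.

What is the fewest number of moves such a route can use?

4

Any route passes through 1 somewhere between 8 and 5. Summing Chebyshev distances along the two legs (8 → 1 → 5) gives a lower bound of 3 + 1 = 4 moves.
A route of 4 moves achieves this: 8 → 3 → 2 → 1 → 5.
Since 4 matches the lower bound, it is optimal.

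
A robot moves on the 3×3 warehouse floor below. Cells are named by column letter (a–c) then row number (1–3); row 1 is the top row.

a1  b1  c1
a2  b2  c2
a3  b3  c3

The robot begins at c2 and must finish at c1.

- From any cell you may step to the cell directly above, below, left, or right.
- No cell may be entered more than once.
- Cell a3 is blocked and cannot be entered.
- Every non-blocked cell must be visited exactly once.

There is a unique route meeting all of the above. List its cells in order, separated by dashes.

c2 - c3 - b3 - b2 - a2 - a1 - b1 - c1

Need to visit all 8 open cells exactly once, starting at c2 and ending at c1.
Cell a2 has only two open neighbours (a1 and b2), so the path must pass straight through it: one of those is the cell it's entered from and the other is where it exits.
Route from c2: down 1 to c3, left 1 to b3, up 1 to b2, left 1 to a2, up 1 to a1, right 2 to c1 — 7 moves in all.
Check: all 8 open cells covered.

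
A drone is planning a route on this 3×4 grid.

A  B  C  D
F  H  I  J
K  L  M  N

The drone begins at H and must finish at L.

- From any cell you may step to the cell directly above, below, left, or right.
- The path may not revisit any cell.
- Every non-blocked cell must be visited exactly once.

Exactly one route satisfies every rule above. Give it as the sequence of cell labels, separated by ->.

H -> I -> M -> N -> J -> D -> C -> B -> A -> F -> K -> L

Need to visit all 12 open cells exactly once, starting at H and ending at L.
Cell D has only two open neighbours (J and C), so the path must pass straight through it: one of those is the cell it's entered from and the other is where it exits.
Route from H: right 1 to I, down 1 to M, right 1 to N, up 2 to D, left 3 to A, down 2 to K, right 1 to L — 11 moves in all.
Check: all 12 open cells covered.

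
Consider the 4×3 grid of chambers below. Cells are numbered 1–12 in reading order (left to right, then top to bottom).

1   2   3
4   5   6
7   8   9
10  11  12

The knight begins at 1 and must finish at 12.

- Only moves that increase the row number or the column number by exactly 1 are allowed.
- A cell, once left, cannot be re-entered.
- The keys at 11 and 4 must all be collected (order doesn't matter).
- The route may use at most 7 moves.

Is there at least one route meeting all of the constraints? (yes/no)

One route that works: 1 → 4 → 7 → 10 → 11 → 12.

yes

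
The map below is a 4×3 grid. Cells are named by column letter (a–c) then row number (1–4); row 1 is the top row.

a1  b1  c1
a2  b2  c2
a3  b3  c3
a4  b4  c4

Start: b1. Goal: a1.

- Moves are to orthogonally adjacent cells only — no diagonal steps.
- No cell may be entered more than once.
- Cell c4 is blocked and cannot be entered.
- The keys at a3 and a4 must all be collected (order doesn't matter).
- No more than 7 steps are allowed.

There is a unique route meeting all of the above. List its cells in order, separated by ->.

Any route must reach a3 and a4 and still end at a1 within 7 moves, so the order of the required stops is forced.
Route from b1: down 3 to b4, left 1 to a4, up 3 to a1 — 7 moves in all.
Check: all required cells visited; 7 ≤ 7 moves.

b1 -> b2 -> b3 -> b4 -> a4 -> a3 -> a2 -> a1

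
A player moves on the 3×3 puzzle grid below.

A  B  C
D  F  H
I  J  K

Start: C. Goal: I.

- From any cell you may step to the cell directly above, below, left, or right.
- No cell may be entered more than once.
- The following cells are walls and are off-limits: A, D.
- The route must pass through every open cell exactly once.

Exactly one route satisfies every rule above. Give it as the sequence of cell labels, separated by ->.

C -> B -> F -> H -> K -> J -> I

Need to visit all 7 open cells exactly once, starting at C and ending at I.
Route from C: left 1 to B, down 1 to F, right 1 to H, down 1 to K, left 2 to I — 6 moves in all.
Check: all 7 open cells covered.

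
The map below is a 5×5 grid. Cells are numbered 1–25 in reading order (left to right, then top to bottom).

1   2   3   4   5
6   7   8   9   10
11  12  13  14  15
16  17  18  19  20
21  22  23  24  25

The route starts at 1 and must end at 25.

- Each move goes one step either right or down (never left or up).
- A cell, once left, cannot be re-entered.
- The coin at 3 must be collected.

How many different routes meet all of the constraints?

A right/down-only route from 1 to 25 makes exactly 4 down-moves and 4 right-moves in some order.
With no other constraints that would be C(8,4) = 70 routes.
Split at 3 and multiply the segment counts: 1→3: 1; 3→25: 15; product = 15.
That gives 15 routes.

15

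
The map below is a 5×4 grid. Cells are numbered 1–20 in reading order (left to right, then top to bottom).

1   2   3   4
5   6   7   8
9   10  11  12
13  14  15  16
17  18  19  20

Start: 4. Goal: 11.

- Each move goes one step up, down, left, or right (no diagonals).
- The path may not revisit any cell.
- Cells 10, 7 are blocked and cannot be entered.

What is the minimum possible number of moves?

3

The Manhattan distance from 4 to 11 is |1−3| + |4−3| = 3, so at least 3 moves are needed.
A route of 3 moves achieves this: 4 → 8 → 12 → 11.
Since 3 matches the lower bound, it is optimal.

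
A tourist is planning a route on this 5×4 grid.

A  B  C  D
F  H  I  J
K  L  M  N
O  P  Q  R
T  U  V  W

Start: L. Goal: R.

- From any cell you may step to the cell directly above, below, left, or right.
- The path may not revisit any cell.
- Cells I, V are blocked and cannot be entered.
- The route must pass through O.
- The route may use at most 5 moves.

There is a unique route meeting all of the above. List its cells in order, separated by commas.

L, K, O, P, Q, R

The budget equals the shortest possible length, so every move has to be on a shortest route through the required cells.
Route from L: left 1 to K, down 1 to O, right 3 to R — 5 moves in all.
Check: all required cells visited; 5 ≤ 5 moves.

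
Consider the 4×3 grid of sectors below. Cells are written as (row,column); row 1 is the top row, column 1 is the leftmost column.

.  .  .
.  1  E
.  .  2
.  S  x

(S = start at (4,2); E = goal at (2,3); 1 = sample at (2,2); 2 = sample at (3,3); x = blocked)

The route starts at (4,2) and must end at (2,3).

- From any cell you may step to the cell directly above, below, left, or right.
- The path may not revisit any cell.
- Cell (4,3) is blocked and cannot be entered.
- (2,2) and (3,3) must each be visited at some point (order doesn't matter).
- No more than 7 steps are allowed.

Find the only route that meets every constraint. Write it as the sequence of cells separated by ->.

(4,2) -> (4,1) -> (3,1) -> (2,1) -> (2,2) -> (3,2) -> (3,3) -> (2,3)

Any route must reach (2,2) and (3,3) and still end at (2,3) within 7 moves, so the order of the required stops is forced.
Route from (4,2): left 1 to (4,1), up 2 to (2,1), right 1 to (2,2), down 1 to (3,2), right 1 to (3,3), up 1 to (2,3) — 7 moves in all.
Check: all required cells visited; 7 ≤ 7 moves.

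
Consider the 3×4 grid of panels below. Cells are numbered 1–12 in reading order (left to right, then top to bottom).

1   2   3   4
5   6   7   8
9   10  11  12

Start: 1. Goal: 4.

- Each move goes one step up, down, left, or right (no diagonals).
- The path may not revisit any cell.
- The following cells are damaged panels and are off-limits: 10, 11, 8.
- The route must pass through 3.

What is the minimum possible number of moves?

3

Any route passes through 3 somewhere between 1 and 4. Summing Manhattan distances along the two legs (1 → 3 → 4) gives a lower bound of 2 + 1 = 3 moves.
A route of 3 moves achieves this: 1 → 2 → 3 → 4.
Since 3 matches the lower bound, it is optimal.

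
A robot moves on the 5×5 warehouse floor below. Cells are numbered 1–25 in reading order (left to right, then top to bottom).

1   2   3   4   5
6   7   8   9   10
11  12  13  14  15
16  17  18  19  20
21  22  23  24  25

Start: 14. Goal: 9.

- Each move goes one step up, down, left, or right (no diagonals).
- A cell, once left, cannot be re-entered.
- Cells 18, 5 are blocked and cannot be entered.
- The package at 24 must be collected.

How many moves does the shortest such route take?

Any route passes through 24 somewhere between 14 and 9. Summing Manhattan distances along the two legs (14 → 24 → 9) gives a lower bound of 2 + 3 = 5 moves.
The shortest route satisfying every rule uses 7 moves: 14 → 19 → 24 → 25 → 20 → 15 → 10 → 9.
The bound of 5 isn't tight here; checking systematically, no route of length 5 through 6 satisfies every constraint, so 7 is the minimum.

7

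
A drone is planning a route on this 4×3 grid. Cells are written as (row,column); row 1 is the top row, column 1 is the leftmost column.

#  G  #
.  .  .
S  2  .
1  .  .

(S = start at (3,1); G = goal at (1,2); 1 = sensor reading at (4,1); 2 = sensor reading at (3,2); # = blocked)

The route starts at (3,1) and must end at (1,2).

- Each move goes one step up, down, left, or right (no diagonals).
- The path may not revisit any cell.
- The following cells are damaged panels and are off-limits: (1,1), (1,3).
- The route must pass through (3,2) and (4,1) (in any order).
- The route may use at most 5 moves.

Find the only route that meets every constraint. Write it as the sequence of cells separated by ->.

The budget equals the shortest possible length, so every move has to be on a shortest route through the required cells.
Route from (3,1): down to (4,1), right to (4,2), 3× up (reaching (1,2)) — 5 moves in all.
Check: all required cells visited; 5 ≤ 5 moves.

(3,1) -> (4,1) -> (4,2) -> (3,2) -> (2,2) -> (1,2)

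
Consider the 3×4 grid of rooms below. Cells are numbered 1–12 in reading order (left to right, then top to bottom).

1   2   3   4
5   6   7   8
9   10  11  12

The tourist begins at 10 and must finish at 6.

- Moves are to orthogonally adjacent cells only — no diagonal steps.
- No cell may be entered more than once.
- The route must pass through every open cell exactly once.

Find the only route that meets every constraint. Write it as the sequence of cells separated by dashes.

Need to visit all 12 open cells exactly once, starting at 10 and ending at 6.
Route from 10: left 1 to 9, up 2 to 1, right 3 to 4, down 2 to 12, left 1 to 11, up 1 to 7, left 1 to 6 — 11 moves in all.
Check: all 12 open cells covered.

10 - 9 - 5 - 1 - 2 - 3 - 4 - 8 - 12 - 11 - 7 - 6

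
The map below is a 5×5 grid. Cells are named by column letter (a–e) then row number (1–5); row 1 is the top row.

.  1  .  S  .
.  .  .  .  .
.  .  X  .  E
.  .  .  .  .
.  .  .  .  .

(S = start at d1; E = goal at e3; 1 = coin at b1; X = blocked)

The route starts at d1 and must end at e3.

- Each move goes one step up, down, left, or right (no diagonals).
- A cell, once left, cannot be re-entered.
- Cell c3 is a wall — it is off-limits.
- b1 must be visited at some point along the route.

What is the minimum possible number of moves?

7

Any route passes through b1 somewhere between d1 and e3. Summing Manhattan distances along the two legs (d1 → b1 → e3) gives a lower bound of 2 + 5 = 7 moves.
A route of 7 moves achieves this: d1 → c1 → b1 → b2 → c2 → d2 → d3 → e3.
Since 7 matches the lower bound, it is optimal.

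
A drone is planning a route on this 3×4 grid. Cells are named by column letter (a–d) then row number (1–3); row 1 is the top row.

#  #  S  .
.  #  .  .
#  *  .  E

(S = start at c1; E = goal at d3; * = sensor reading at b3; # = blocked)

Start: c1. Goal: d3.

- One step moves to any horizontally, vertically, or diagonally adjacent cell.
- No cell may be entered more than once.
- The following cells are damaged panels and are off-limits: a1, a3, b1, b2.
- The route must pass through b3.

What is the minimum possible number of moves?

Any route passes through b3 somewhere between c1 and d3. Summing Chebyshev distances along the two legs (c1 → b3 → d3) gives a lower bound of 2 + 2 = 4 moves.
A route of 4 moves achieves this: c1 → c2 → b3 → c3 → d3.
Since 4 matches the lower bound, it is optimal.

4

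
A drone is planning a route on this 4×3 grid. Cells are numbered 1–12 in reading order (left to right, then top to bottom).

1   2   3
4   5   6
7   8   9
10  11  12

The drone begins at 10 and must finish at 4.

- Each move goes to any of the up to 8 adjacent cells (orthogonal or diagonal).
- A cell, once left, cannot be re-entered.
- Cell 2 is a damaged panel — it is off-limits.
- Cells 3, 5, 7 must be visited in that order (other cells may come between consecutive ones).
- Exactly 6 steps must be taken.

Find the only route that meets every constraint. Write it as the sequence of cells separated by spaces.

The waypoints must appear in the order 3, 5, 7, with no cell reused.
Route from 10: 2× up-right (reaching 6), up to 3, 2× down-left (reaching 7), up to 4 — 6 moves in all.
Check: order respected (3 at step 3, 5 at step 4, 7 at step 5); 6 moves as required.

10 8 6 3 5 7 4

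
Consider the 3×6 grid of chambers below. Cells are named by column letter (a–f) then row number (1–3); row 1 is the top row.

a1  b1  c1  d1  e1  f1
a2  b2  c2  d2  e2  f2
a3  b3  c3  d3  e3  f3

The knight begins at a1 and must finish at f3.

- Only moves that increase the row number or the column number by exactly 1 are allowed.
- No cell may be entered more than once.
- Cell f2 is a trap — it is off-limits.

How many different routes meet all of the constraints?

15

A right/down-only route from a1 to f3 makes exactly 2 down-moves and 5 right-moves in some order.
With no other constraints that would be C(7,2) = 21 routes.
Subtract routes through each blocked cell (inclusion–exclusion for overlaps): − through f2: 6 → 15.
That gives 15 routes.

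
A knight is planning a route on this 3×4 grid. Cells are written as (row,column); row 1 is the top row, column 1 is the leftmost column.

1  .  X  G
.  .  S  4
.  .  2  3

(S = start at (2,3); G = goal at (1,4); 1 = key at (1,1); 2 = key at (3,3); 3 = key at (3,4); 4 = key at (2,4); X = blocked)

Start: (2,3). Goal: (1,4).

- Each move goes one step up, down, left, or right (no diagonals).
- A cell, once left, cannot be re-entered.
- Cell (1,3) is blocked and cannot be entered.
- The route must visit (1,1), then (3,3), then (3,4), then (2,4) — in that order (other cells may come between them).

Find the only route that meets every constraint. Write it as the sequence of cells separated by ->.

The waypoints must appear in the order (1,1), (3,3), (3,4), (2,4), with no cell reused.
Route from (2,3): left 1 to (2,2), up 1 to (1,2), left 1 to (1,1), down 2 to (3,1), right 3 to (3,4), up 2 to (1,4) — 10 moves in all.
Check: order respected (1 at step 3, 2 at step 7, 3 at step 8, 4 at step 9).

(2,3) -> (2,2) -> (1,2) -> (1,1) -> (2,1) -> (3,1) -> (3,2) -> (3,3) -> (3,4) -> (2,4) -> (1,4)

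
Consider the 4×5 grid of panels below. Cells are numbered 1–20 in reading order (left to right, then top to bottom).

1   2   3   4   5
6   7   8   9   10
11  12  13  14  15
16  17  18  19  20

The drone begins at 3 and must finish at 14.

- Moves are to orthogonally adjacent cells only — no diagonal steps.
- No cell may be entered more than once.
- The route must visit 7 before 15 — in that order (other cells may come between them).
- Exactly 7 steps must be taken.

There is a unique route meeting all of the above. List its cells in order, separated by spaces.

The waypoints must appear in the order 7, 15, with no cell reused.
Route from 3: left 1 to 2, down 1 to 7, right 3 to 10, down 1 to 15, left 1 to 14 — 7 moves in all.
Check: order respected (7 at step 2, 15 at step 6); 7 moves as required.

3 2 7 8 9 10 15 14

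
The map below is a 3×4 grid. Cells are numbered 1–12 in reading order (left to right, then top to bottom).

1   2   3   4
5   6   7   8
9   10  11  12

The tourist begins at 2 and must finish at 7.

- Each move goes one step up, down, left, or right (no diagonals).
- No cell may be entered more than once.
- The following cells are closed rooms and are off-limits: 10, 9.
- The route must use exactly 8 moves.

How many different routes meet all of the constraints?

Need simple routes of exactly 8 moves from 2 to 7 (Manhattan distance 2, so 3 moves are spent on a detour and 3 undoing it).
No route satisfies every constraint, so the count is 0.

0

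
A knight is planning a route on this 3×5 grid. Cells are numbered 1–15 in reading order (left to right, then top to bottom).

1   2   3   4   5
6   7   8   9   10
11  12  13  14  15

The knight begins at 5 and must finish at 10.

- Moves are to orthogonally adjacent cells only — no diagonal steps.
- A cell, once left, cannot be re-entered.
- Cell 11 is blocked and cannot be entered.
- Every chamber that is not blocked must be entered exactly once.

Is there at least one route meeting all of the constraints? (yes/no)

yes

One route that works: 5 → 4 → 9 → 8 → 3 → 2 → 1 → 6 → 7 → 12 → 13 → 14 → 15 → 10.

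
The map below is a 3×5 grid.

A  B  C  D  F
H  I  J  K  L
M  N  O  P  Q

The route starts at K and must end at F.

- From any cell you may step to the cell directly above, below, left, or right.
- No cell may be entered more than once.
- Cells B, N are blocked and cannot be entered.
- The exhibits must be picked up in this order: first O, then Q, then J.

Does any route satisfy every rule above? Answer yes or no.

Ignoring the required order, 3 revisit-free routes from K to F pass through all of O, Q, and J; the waypoint orders that occur are J → O → Q (2); Q → O → J (1) — never O → Q → J.

no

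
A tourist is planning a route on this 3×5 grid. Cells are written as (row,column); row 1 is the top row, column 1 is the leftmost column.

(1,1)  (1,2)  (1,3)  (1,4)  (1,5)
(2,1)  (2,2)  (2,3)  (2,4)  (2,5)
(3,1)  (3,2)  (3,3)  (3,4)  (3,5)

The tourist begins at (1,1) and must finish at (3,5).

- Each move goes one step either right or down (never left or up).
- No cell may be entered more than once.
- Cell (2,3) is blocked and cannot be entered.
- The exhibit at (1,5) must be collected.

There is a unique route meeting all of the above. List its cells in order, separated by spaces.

Moves only go right or down, so the column and row indices never decrease.
Route from (1,1): 4× right (reaching (1,5)), 2× down (reaching (3,5)) — 6 moves in all.
Check: all required cells visited.

(1,1) (1,2) (1,3) (1,4) (1,5) (2,5) (3,5)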